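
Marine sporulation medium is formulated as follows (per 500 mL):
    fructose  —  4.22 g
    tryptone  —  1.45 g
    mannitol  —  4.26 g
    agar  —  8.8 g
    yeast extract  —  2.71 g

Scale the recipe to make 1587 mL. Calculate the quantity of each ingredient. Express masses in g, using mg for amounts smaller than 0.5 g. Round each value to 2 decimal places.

fructose 13.39 g; tryptone 4.60 g; mannitol 13.52 g; agar 27.93 g; yeast extract 8.60 g

Scale factor = 1587 mL / 500 mL = 3.174.
fructose: 4.22 g × (1587 mL / 500 mL) = 13.39 g
tryptone: 1.45 g × (1587 mL / 500 mL) = 4.60 g
mannitol: 4.26 g × (1587 mL / 500 mL) = 13.52 g
agar: 8.8 g × (1587 mL / 500 mL) = 27.93 g
yeast extract: 2.71 g × (1587 mL / 500 mL) = 8.60 g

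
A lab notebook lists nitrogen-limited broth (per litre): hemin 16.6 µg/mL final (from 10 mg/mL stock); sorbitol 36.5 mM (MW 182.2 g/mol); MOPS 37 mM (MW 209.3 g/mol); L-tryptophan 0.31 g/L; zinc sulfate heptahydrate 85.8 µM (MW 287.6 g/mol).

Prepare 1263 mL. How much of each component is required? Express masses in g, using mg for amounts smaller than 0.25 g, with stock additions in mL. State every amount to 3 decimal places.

hemin 2.097 mL; sorbitol 8.399 g; MOPS 9.781 g; L-tryptophan 0.392 g; zinc sulfate heptahydrate 31.166 mg

Working volume: 1263 mL = 1.263 L.
hemin: dilute stock: 16.6 µg/mL × 1263 mL ÷ 10000 µg/mL = 2.097 mL
sorbitol: 36.5 mmol/L × 182.2 g/mol × 1.263 L ÷ 1000 = 8.399 g
MOPS: 37 mmol/L × 209.3 g/mol × 1.263 L ÷ 1000 = 9.781 g
L-tryptophan: 0.31 g/L × 1.263 L = 0.392 g
zinc sulfate heptahydrate: 85.8 µmol/L × 287.6 g/mol × 1.263 L ÷ 1000 = 31.166 mg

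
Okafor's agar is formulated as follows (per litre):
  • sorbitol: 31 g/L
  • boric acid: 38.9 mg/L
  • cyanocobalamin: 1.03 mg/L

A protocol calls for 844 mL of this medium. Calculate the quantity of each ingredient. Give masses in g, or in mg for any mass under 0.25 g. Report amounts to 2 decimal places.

sorbitol 26.16 g; boric acid 32.83 mg; cyanocobalamin 0.87 mg

Scale factor relative to 1 L: 0.844.
sorbitol: 31 g/L × 0.844 L = 26.16 g
boric acid: 38.9 mg/L × 0.844 L = 32.83 mg
cyanocobalamin: 1.03 mg/L × 0.844 L = 0.87 mg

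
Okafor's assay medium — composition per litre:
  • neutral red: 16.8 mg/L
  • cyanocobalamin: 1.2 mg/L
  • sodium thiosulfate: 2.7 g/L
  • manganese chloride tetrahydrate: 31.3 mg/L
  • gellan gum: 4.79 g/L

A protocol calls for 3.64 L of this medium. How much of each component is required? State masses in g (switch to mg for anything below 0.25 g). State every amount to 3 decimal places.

neutral red 61.152 mg; cyanocobalamin 4.368 mg; sodium thiosulfate 9.828 g; manganese chloride tetrahydrate 113.932 mg; gellan gum 17.436 g

Scale factor relative to 1 L: 3.64.
neutral red: 16.8 mg/L × 3.64 L = 61.152 mg
cyanocobalamin: 1.2 mg/L × 3.64 L = 4.368 mg
sodium thiosulfate: 2.7 g/L × 3.64 L = 9.828 g
manganese chloride tetrahydrate: 31.3 mg/L × 3.64 L = 113.932 mg
gellan gum: 4.79 g/L × 3.64 L = 17.436 g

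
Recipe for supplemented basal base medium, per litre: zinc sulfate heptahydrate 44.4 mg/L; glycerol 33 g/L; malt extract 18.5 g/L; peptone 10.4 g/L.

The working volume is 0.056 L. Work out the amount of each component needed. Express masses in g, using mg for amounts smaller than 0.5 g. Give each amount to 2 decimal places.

zinc sulfate heptahydrate 2.49 mg; glycerol 1.85 g; malt extract 1.04 g; peptone 0.58 g

Scale factor relative to 1 L: 0.056.
zinc sulfate heptahydrate: 44.4 mg/L × 0.056 L = 2.49 mg
glycerol: 33 g/L × 0.056 L = 1.85 g
malt extract: 18.5 g/L × 0.056 L = 1.04 g
peptone: 10.4 g/L × 0.056 L = 0.58 g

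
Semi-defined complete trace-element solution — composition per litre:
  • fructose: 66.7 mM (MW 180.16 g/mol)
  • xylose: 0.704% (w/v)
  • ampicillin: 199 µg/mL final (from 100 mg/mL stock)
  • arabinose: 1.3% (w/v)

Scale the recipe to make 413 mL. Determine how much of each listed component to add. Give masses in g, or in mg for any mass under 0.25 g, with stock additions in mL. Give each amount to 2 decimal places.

Target volume = 413 mL = 0.413 L.
fructose: 66.7 mmol/L × 180.16 g/mol × 0.413 L ÷ 1000 = 4.96 g
xylose: 0.704% w/v = 7.04 g/L → 7.04 × 0.413 L = 2.91 g
ampicillin: C1V1 = C2V2 → 199 µg/mL × 413 mL ÷ 100000 µg/mL = 0.82 mL
arabinose: 1.3% w/v = 13 g/L → 13 × 0.413 L = 5.37 g

fructose 4.96 g; xylose 2.91 g; ampicillin 0.82 mL; arabinose 5.37 g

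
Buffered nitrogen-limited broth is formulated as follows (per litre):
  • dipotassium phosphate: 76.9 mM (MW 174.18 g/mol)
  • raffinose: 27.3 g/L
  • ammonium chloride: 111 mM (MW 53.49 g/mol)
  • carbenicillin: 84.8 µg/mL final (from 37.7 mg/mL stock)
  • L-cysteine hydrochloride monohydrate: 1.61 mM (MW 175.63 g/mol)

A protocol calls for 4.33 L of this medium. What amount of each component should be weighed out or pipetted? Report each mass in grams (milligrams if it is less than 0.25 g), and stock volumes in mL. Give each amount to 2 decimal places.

Scale factor relative to 1 L: 4.33.
dipotassium phosphate: 76.9 mmol/L × 174.18 g/mol × 4.33 L ÷ 1000 = 58.00 g
raffinose: 27.3 g/L × 4.33 L = 118.21 g
ammonium chloride: 111 mmol/L × 53.49 g/mol × 4.33 L ÷ 1000 = 25.71 g
carbenicillin: V = C2·V2/C1 = 84.8 µg/mL × 4330 mL ÷ 37700 µg/mL = 9.74 mL
L-cysteine hydrochloride monohydrate: 1.61 mmol/L × 175.63 g/mol × 4.33 L ÷ 1000 = 1.22 g

dipotassium phosphate 58.00 g; raffinose 118.21 g; ammonium chloride 25.71 g; carbenicillin 9.74 mL; L-cysteine hydrochloride monohydrate 1.22 g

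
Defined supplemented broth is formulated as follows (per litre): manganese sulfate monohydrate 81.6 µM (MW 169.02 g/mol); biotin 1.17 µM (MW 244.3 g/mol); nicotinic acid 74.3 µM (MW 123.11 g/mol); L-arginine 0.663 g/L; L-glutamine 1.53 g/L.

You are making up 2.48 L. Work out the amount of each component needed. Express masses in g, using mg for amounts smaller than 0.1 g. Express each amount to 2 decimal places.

manganese sulfate monohydrate 34.20 mg; biotin 0.71 mg; nicotinic acid 22.68 mg; L-arginine 1.64 g; L-glutamine 3.79 g

Working volume: 2.48 L.
manganese sulfate monohydrate: 81.6 µmol/L × 169.02 g/mol × 2.48 L ÷ 1000 = 34.20 mg
biotin: 1.17 µmol/L × 244.3 g/mol × 2.48 L ÷ 1000 = 0.71 mg
nicotinic acid: 74.3 µmol/L × 123.11 g/mol × 2.48 L ÷ 1000 = 22.68 mg
L-arginine: 0.663 g/L × 2.48 L = 1.64 g
L-glutamine: 1.53 g/L × 2.48 L = 3.79 g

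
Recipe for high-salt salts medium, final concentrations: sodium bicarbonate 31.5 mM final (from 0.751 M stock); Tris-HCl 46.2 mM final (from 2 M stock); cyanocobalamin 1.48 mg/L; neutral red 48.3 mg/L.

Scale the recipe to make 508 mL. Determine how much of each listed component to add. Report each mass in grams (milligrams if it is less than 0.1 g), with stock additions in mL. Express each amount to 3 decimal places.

sodium bicarbonate 21.308 mL; Tris-HCl 11.735 mL; cyanocobalamin 0.752 mg; neutral red 24.536 mg

Target volume = 508 mL = 0.508 L.
sodium bicarbonate: C1V1 = C2V2 → 31.5 mM × 508 mL ÷ 751 mM = 21.308 mL
Tris-HCl: C1V1 = C2V2 → 46.2 mM × 508 mL ÷ 2000 mM = 11.735 mL
cyanocobalamin: 1.48 mg/L × 0.508 L = 0.752 mg
neutral red: 48.3 mg/L × 0.508 L = 24.536 mg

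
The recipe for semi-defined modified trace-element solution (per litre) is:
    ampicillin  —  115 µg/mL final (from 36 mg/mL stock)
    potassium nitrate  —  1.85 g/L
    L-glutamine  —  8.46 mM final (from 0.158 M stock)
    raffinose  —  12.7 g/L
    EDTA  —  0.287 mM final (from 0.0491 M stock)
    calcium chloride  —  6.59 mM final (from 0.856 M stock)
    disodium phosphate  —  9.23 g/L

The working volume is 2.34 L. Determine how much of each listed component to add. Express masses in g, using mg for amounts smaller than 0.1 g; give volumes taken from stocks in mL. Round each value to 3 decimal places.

ampicillin 7.475 mL; potassium nitrate 4.329 g; L-glutamine 125.294 mL; raffinose 29.718 g; EDTA 13.678 mL; calcium chloride 18.015 mL; disodium phosphate 21.598 g

Working volume: 2.34 L.
ampicillin: V = C2·V2/C1 = 115 µg/mL × 2340 mL ÷ 36000 µg/mL = 7.475 mL
potassium nitrate: 1.85 g/L × 2.34 L = 4.329 g
L-glutamine: dilute stock: 8.46 mM × 2340 mL ÷ 158 mM = 125.294 mL
raffinose: 12.7 g/L × 2.34 L = 29.718 g
EDTA: C1V1 = C2V2 → 0.287 mM × 2340 mL ÷ 49.1 mM = 13.678 mL
calcium chloride: V = C2·V2/C1 = 6.59 mM × 2340 mL ÷ 856 mM = 18.015 mL
disodium phosphate: 9.23 g/L × 2.34 L = 21.598 g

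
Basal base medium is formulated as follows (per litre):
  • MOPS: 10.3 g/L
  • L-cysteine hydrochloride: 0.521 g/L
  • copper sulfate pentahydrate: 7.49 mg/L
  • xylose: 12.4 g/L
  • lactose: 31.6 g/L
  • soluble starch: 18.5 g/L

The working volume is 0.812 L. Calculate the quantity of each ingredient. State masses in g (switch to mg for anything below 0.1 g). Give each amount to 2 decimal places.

Scale factor relative to 1 L: 0.812.
MOPS: 10.3 g/L × 0.812 L = 8.36 g
L-cysteine hydrochloride: 0.521 g/L × 0.812 L = 0.42 g
copper sulfate pentahydrate: 7.49 mg/L × 0.812 L = 6.08 mg
xylose: 12.4 g/L × 0.812 L = 10.07 g
lactose: 31.6 g/L × 0.812 L = 25.66 g
soluble starch: 18.5 g/L × 0.812 L = 15.02 g

MOPS 8.36 g; L-cysteine hydrochloride 0.42 g; copper sulfate pentahydrate 6.08 mg; xylose 10.07 g; lactose 25.66 g; soluble starch 15.02 g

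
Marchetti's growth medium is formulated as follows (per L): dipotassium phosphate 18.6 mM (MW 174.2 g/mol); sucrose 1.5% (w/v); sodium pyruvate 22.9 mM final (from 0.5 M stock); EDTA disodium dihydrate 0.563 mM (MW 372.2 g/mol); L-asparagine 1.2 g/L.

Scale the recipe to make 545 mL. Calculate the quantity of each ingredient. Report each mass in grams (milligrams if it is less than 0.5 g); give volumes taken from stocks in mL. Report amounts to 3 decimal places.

Target volume = 545 mL = 0.545 L.
dipotassium phosphate: 18.6 mmol/L × 174.2 g/mol × 0.545 L ÷ 1000 = 1.766 g
sucrose: 1.5% w/v = 15 g/L → 15 × 0.545 L = 8.175 g
sodium pyruvate: V = C2·V2/C1 = 22.9 mM × 545 mL ÷ 500 mM = 24.961 mL
EDTA disodium dihydrate: 0.563 mmol/L × 372.2 mg/mmol × 0.545 L = 114.204 mg
L-asparagine: 1.2 g/L × 0.545 L = 0.654 g

dipotassium phosphate 1.766 g; sucrose 8.175 g; sodium pyruvate 24.961 mL; EDTA disodium dihydrate 114.204 mg; L-asparagine 0.654 g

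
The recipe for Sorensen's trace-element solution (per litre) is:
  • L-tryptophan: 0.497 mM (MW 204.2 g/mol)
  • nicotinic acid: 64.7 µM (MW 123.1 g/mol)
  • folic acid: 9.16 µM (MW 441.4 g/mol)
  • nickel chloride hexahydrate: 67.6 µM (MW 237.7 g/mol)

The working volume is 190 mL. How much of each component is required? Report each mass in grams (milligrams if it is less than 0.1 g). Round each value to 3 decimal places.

L-tryptophan 19.283 mg; nicotinic acid 1.513 mg; folic acid 0.768 mg; nickel chloride hexahydrate 3.053 mg

Scale factor relative to 1 L: 0.19.
L-tryptophan: 0.497 mmol/L × 204.2 mg/mmol × 0.19 L = 19.283 mg
nicotinic acid: 64.7 µmol/L × 123.1 g/mol × 0.19 L ÷ 1000 = 1.513 mg
folic acid: 9.16 µmol/L × 441.4 g/mol × 0.19 L ÷ 1000 = 0.768 mg
nickel chloride hexahydrate: 67.6 µmol/L × 237.7 g/mol × 0.19 L ÷ 1000 = 3.053 mg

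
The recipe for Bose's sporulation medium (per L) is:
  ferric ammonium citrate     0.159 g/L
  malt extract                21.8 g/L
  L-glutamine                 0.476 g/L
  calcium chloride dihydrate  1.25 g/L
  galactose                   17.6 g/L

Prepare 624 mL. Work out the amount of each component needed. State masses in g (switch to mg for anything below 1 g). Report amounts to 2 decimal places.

Working volume: 624 mL = 0.624 L.
ferric ammonium citrate: 0.159 g/L × 0.624 L = 0.099216 g = 99.22 mg
malt extract: 21.8 g/L × 0.624 L = 13.60 g
L-glutamine: 0.476 g/L × 0.624 L = 0.297024 g = 297.02 mg
calcium chloride dihydrate: 1.25 g/L × 0.624 L = 0.78 g = 780.00 mg
galactose: 17.6 g/L × 0.624 L = 10.98 g

ferric ammonium citrate 99.22 mg; malt extract 13.60 g; L-glutamine 297.02 mg; calcium chloride dihydrate 780.00 mg; galactose 10.98 g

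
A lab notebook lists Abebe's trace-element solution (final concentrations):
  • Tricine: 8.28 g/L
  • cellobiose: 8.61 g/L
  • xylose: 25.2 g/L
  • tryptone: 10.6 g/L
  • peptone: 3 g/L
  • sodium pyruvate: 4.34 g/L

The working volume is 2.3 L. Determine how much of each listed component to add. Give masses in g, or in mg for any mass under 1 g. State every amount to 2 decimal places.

Scale factor relative to 1 L: 2.3.
Tricine: 8.28 g/L × 2.3 L = 19.04 g
cellobiose: 8.61 g/L × 2.3 L = 19.80 g
xylose: 25.2 g/L × 2.3 L = 57.96 g
tryptone: 10.6 g/L × 2.3 L = 24.38 g
peptone: 3 g/L × 2.3 L = 6.90 g
sodium pyruvate: 4.34 g/L × 2.3 L = 9.98 g

Tricine 19.04 g; cellobiose 19.80 g; xylose 57.96 g; tryptone 24.38 g; peptone 6.90 g; sodium pyruvate 9.98 g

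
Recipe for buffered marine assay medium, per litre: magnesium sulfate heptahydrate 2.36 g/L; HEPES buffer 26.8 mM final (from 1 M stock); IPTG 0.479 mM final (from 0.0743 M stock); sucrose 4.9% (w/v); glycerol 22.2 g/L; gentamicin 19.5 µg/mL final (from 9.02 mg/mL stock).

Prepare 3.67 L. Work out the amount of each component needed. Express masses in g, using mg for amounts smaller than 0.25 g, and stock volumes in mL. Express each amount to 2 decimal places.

Working volume: 3.67 L.
magnesium sulfate heptahydrate: 2.36 g/L × 3.67 L = 8.66 g
HEPES buffer: V = C2·V2/C1 = 26.8 mM × 3670 mL ÷ 1000 mM = 98.36 mL
IPTG: V = C2·V2/C1 = 0.479 mM × 3670 mL ÷ 74.3 mM = 23.66 mL
sucrose: 4.9 g per 100 mL × 3670 mL ÷ 100 = 179.83 g
glycerol: 22.2 g/L × 3.67 L = 81.47 g
gentamicin: C1V1 = C2V2 → 19.5 µg/mL × 3670 mL ÷ 9020 µg/mL = 7.93 mL

magnesium sulfate heptahydrate 8.66 g; HEPES buffer 98.36 mL; IPTG 23.66 mL; sucrose 179.83 g; glycerol 81.47 g; gentamicin 7.93 mL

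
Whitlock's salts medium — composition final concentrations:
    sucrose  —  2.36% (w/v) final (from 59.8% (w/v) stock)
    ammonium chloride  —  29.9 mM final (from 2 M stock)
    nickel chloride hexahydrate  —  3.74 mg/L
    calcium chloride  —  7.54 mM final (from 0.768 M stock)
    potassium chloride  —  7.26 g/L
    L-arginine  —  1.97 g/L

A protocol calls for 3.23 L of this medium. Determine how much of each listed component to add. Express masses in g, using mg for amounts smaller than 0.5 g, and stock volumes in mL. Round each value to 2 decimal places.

sucrose 127.47 mL; ammonium chloride 48.29 mL; nickel chloride hexahydrate 12.08 mg; calcium chloride 31.71 mL; potassium chloride 23.45 g; L-arginine 6.36 g

Working volume: 3.23 L.
sucrose: C1V1 = C2V2 → 2.36% ÷ 59.8% × 3230 mL = 127.47 mL
ammonium chloride: C1V1 = C2V2 → 29.9 mM × 3230 mL ÷ 2000 mM = 48.29 mL
nickel chloride hexahydrate: 3.74 mg/L × 3.23 L = 12.08 mg
calcium chloride: V = C2·V2/C1 = 7.54 mM × 3230 mL ÷ 768 mM = 31.71 mL
potassium chloride: 7.26 g/L × 3.23 L = 23.45 g
L-arginine: 1.97 g/L × 3.23 L = 6.36 g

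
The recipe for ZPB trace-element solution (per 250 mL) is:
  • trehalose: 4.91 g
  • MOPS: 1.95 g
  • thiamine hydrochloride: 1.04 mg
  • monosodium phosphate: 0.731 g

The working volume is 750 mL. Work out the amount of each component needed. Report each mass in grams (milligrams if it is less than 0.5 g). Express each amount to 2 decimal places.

trehalose 14.73 g; MOPS 5.85 g; thiamine hydrochloride 3.12 mg; monosodium phosphate 2.19 g

Scale factor = 750 mL / 250 mL = 3.
trehalose: 4.91 g × (750 mL / 250 mL) = 14.73 g
MOPS: 1.95 g × (750 mL / 250 mL) = 5.85 g
thiamine hydrochloride: 1.04 mg × (750 mL / 250 mL) = 3.12 mg
monosodium phosphate: 0.731 g × (750 mL / 250 mL) = 2.19 g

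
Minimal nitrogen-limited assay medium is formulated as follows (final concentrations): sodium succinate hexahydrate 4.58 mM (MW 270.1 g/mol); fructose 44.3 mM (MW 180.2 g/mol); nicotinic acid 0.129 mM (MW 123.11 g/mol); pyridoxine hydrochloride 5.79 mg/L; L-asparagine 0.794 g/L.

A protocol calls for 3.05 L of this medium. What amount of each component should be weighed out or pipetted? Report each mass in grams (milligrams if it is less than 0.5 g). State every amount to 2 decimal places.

Working volume: 3.05 L.
sodium succinate hexahydrate: 4.58 mmol/L × 270.1 g/mol × 3.05 L ÷ 1000 = 3.77 g
fructose: 44.3 mmol/L × 180.2 g/mol × 3.05 L ÷ 1000 = 24.35 g
nicotinic acid: 0.129 mmol/L × 123.11 mg/mmol × 3.05 L = 48.44 mg
pyridoxine hydrochloride: 5.79 mg/L × 3.05 L = 17.66 mg
L-asparagine: 0.794 g/L × 3.05 L = 2.42 g

sodium succinate hexahydrate 3.77 g; fructose 24.35 g; nicotinic acid 48.44 mg; pyridoxine hydrochloride 17.66 mg; L-asparagine 2.42 g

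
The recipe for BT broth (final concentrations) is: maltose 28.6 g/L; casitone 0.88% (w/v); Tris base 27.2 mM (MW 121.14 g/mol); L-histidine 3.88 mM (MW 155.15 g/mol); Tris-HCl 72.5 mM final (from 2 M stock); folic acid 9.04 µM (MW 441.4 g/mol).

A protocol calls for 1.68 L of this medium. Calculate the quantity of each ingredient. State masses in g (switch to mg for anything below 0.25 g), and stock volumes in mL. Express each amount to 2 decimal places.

Scale factor relative to 1 L: 1.68.
maltose: 28.6 g/L × 1.68 L = 48.05 g
casitone: 0.88 g per 100 mL × 1680 mL ÷ 100 = 14.78 g
Tris base: 27.2 mmol/L × 121.14 g/mol × 1.68 L ÷ 1000 = 5.54 g
L-histidine: 3.88 mmol/L × 155.15 g/mol × 1.68 L ÷ 1000 = 1.01 g
Tris-HCl: V = C2·V2/C1 = 72.5 mM × 1680 mL ÷ 2000 mM = 60.90 mL
folic acid: 9.04 µmol/L × 441.4 g/mol × 1.68 L ÷ 1000 = 6.70 mg

maltose 48.05 g; casitone 14.78 g; Tris base 5.54 g; L-histidine 1.01 g; Tris-HCl 60.90 mL; folic acid 6.70 mg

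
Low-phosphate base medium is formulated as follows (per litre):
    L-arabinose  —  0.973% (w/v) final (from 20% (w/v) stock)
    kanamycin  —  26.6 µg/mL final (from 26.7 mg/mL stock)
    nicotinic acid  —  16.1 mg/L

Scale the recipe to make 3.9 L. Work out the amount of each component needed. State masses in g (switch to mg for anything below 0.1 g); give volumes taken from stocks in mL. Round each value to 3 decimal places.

L-arabinose 189.735 mL; kanamycin 3.885 mL; nicotinic acid 62.790 mg

Working volume: 3.9 L.
L-arabinose: V = C2·V2/C1 = 0.973% ÷ 20% × 3900 mL = 189.735 mL
kanamycin: C1V1 = C2V2 → 26.6 µg/mL × 3900 mL ÷ 26700 µg/mL = 3.885 mL
nicotinic acid: 16.1 mg/L × 3.9 L = 62.790 mg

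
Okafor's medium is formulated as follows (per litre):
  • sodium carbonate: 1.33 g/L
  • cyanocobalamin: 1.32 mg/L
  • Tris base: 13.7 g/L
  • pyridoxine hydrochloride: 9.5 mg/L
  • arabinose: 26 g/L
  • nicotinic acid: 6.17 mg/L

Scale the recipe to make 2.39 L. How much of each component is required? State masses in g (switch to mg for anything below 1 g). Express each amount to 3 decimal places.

sodium carbonate 3.179 g; cyanocobalamin 3.155 mg; Tris base 32.743 g; pyridoxine hydrochloride 22.705 mg; arabinose 62.140 g; nicotinic acid 14.746 mg

Scale factor relative to 1 L: 2.39.
sodium carbonate: 1.33 g/L × 2.39 L = 3.179 g
cyanocobalamin: 1.32 mg/L × 2.39 L = 3.155 mg
Tris base: 13.7 g/L × 2.39 L = 32.743 g
pyridoxine hydrochloride: 9.5 mg/L × 2.39 L = 22.705 mg
arabinose: 26 g/L × 2.39 L = 62.140 g
nicotinic acid: 6.17 mg/L × 2.39 L = 14.746 mg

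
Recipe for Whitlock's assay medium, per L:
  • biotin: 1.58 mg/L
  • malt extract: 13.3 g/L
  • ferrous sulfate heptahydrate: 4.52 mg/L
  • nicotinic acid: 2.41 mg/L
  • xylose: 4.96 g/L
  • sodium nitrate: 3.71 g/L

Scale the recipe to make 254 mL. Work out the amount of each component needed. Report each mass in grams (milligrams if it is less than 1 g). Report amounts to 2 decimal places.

biotin 0.40 mg; malt extract 3.38 g; ferrous sulfate heptahydrate 1.15 mg; nicotinic acid 0.61 mg; xylose 1.26 g; sodium nitrate 942.34 mg

Target volume = 254 mL = 0.254 L.
biotin: 1.58 mg/L × 0.254 L = 0.40 mg
malt extract: 13.3 g/L × 0.254 L = 3.38 g
ferrous sulfate heptahydrate: 4.52 mg/L × 0.254 L = 1.15 mg
nicotinic acid: 2.41 mg/L × 0.254 L = 0.61 mg
xylose: 4.96 g/L × 0.254 L = 1.26 g
sodium nitrate: 3.71 g/L × 0.254 L = 0.94234 g = 942.34 mg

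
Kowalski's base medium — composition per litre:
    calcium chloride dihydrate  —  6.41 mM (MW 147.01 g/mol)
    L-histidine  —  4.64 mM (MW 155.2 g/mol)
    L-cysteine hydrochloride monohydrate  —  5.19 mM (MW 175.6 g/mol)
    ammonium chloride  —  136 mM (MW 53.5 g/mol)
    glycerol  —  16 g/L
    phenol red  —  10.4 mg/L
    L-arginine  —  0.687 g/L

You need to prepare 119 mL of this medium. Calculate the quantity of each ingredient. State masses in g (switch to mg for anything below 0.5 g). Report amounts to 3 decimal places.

calcium chloride dihydrate 112.138 mg; L-histidine 85.695 mg; L-cysteine hydrochloride monohydrate 108.452 mg; ammonium chloride 0.866 g; glycerol 1.904 g; phenol red 1.238 mg; L-arginine 81.753 mg

Scale factor relative to 1 L: 0.119.
calcium chloride dihydrate: 6.41 mmol/L × 147.01 mg/mmol × 0.119 L = 112.138 mg
L-histidine: 4.64 mmol/L × 155.2 mg/mmol × 0.119 L = 85.695 mg
L-cysteine hydrochloride monohydrate: 5.19 mmol/L × 175.6 mg/mmol × 0.119 L = 108.452 mg
ammonium chloride: 136 mmol/L × 53.5 g/mol × 0.119 L ÷ 1000 = 0.866 g
glycerol: 16 g/L × 0.119 L = 1.904 g
phenol red: 10.4 mg/L × 0.119 L = 1.238 mg
L-arginine: 0.687 g/L × 0.119 L = 0.081753 g = 81.753 mg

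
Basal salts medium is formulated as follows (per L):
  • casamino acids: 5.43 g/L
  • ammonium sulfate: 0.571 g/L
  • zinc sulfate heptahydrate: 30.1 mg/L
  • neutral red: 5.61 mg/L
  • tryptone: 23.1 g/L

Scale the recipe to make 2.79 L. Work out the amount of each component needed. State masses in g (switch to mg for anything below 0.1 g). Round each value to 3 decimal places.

Working volume: 2.79 L.
casamino acids: 5.43 g/L × 2.79 L = 15.150 g
ammonium sulfate: 0.571 g/L × 2.79 L = 1.593 g
zinc sulfate heptahydrate: 30.1 mg/L × 2.79 L = 83.979 mg
neutral red: 5.61 mg/L × 2.79 L = 15.652 mg
tryptone: 23.1 g/L × 2.79 L = 64.449 g

casamino acids 15.150 g; ammonium sulfate 1.593 g; zinc sulfate heptahydrate 83.979 mg; neutral red 15.652 mg; tryptone 64.449 g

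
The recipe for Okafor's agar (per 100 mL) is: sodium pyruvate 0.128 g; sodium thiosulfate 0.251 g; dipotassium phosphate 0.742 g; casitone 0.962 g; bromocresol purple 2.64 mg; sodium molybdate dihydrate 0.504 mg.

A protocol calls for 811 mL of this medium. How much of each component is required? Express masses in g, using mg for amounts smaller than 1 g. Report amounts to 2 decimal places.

sodium pyruvate 1.04 g; sodium thiosulfate 2.04 g; dipotassium phosphate 6.02 g; casitone 7.80 g; bromocresol purple 21.41 mg; sodium molybdate dihydrate 4.09 mg

Scale factor = 811 mL / 100 mL = 8.11.
sodium pyruvate: 0.128 g × (811 mL / 100 mL) = 1.04 g
sodium thiosulfate: 0.251 g × (811 mL / 100 mL) = 2.04 g
dipotassium phosphate: 0.742 g × (811 mL / 100 mL) = 6.02 g
casitone: 0.962 g × (811 mL / 100 mL) = 7.80 g
bromocresol purple: 2.64 mg × (811 mL / 100 mL) = 21.41 mg
sodium molybdate dihydrate: 0.504 mg × (811 mL / 100 mL) = 4.09 mg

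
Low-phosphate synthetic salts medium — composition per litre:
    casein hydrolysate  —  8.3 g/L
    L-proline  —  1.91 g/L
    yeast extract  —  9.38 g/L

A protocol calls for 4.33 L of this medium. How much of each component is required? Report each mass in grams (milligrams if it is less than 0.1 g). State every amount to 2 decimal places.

casein hydrolysate 35.94 g; L-proline 8.27 g; yeast extract 40.62 g

Scale factor relative to 1 L: 4.33.
casein hydrolysate: 8.3 g/L × 4.33 L = 35.94 g
L-proline: 1.91 g/L × 4.33 L = 8.27 g
yeast extract: 9.38 g/L × 4.33 L = 40.62 g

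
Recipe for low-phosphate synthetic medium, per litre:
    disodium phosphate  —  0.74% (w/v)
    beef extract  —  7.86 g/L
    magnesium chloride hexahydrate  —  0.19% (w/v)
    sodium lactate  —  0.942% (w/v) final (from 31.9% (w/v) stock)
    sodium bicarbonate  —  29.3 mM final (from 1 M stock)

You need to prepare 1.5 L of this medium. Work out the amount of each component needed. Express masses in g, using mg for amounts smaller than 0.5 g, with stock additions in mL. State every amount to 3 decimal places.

Working volume: 1.5 L.
disodium phosphate: 0.74% w/v = 7.4 g/L → 7.4 × 1.5 L = 11.100 g
beef extract: 7.86 g/L × 1.5 L = 11.790 g
magnesium chloride hexahydrate: 0.19 g per 100 mL × 1500 mL ÷ 100 = 2.850 g
sodium lactate: C1V1 = C2V2 → 0.942% ÷ 31.9% × 1500 mL = 44.295 mL
sodium bicarbonate: dilute stock: 29.3 mM × 1500 mL ÷ 1000 mM = 43.950 mL

disodium phosphate 11.100 g; beef extract 11.790 g; magnesium chloride hexahydrate 2.850 g; sodium lactate 44.295 mL; sodium bicarbonate 43.950 mL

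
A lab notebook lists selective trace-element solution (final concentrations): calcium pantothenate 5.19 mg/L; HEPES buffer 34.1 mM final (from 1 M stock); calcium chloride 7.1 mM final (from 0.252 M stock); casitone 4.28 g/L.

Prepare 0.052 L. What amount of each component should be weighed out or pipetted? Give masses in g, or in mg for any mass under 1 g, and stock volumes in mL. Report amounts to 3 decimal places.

Scale factor relative to 1 L: 0.052.
calcium pantothenate: 5.19 mg/L × 0.052 L = 0.270 mg
HEPES buffer: C1V1 = C2V2 → 34.1 mM × 52 mL ÷ 1000 mM = 1.773 mL
calcium chloride: dilute stock: 7.1 mM × 52 mL ÷ 252 mM = 1.465 mL
casitone: 4.28 g/L × 0.052 L = 0.22256 g = 222.560 mg

calcium pantothenate 0.270 mg; HEPES buffer 1.773 mL; calcium chloride 1.465 mL; casitone 222.560 mg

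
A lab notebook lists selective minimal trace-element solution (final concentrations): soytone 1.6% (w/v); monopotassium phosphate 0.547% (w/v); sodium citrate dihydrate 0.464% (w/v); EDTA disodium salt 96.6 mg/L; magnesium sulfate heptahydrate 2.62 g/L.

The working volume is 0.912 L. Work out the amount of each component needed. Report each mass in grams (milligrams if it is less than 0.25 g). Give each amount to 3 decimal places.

Scale factor relative to 1 L: 0.912.
soytone: 1.6 g per 100 mL × 912 mL ÷ 100 = 14.592 g
monopotassium phosphate: 0.547 g per 100 mL × 912 mL ÷ 100 = 4.989 g
sodium citrate dihydrate: 0.464 g per 100 mL × 912 mL ÷ 100 = 4.232 g
EDTA disodium salt: 96.6 mg/L × 0.912 L = 88.099 mg
magnesium sulfate heptahydrate: 2.62 g/L × 0.912 L = 2.389 g

soytone 14.592 g; monopotassium phosphate 4.989 g; sodium citrate dihydrate 4.232 g; EDTA disodium salt 88.099 mg; magnesium sulfate heptahydrate 2.389 g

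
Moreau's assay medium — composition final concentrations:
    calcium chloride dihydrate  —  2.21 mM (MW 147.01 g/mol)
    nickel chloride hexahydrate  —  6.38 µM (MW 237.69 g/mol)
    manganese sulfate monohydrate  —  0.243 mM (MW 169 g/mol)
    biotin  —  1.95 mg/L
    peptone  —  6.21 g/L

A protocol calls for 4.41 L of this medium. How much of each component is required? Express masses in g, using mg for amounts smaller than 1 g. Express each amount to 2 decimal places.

calcium chloride dihydrate 1.43 g; nickel chloride hexahydrate 6.69 mg; manganese sulfate monohydrate 181.11 mg; biotin 8.60 mg; peptone 27.39 g

Scale factor relative to 1 L: 4.41.
calcium chloride dihydrate: 2.21 mmol/L × 147.01 g/mol × 4.41 L ÷ 1000 = 1.43 g
nickel chloride hexahydrate: 6.38 µmol/L × 237.69 g/mol × 4.41 L ÷ 1000 = 6.69 mg
manganese sulfate monohydrate: 0.243 mmol/L × 169 mg/mmol × 4.41 L = 181.11 mg
biotin: 1.95 mg/L × 4.41 L = 8.60 mg
peptone: 6.21 g/L × 4.41 L = 27.39 g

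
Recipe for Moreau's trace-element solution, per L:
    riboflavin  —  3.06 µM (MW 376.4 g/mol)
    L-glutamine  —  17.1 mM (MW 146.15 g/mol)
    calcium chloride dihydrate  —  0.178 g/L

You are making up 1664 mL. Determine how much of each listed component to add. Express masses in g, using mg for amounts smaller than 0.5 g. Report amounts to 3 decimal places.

Working volume: 1664 mL = 1.664 L.
riboflavin: 3.06 µmol/L × 376.4 g/mol × 1.664 L ÷ 1000 = 1.917 mg
L-glutamine: 17.1 mmol/L × 146.15 g/mol × 1.664 L ÷ 1000 = 4.159 g
calcium chloride dihydrate: 0.178 g/L × 1.664 L = 0.296192 g = 296.192 mg

riboflavin 1.917 mg; L-glutamine 4.159 g; calcium chloride dihydrate 296.192 mg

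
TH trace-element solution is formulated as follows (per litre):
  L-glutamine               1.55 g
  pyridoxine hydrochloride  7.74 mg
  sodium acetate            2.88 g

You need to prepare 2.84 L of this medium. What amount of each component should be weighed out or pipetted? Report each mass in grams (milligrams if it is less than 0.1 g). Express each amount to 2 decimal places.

Scale factor = 2840 mL / 1000 mL = 2.84.
L-glutamine: 1.55 g × (2840 mL / 1000 mL) = 4.40 g
pyridoxine hydrochloride: 7.74 mg × (2840 mL / 1000 mL) = 21.98 mg
sodium acetate: 2.88 g × (2840 mL / 1000 mL) = 8.18 g

L-glutamine 4.40 g; pyridoxine hydrochloride 21.98 mg; sodium acetate 8.18 g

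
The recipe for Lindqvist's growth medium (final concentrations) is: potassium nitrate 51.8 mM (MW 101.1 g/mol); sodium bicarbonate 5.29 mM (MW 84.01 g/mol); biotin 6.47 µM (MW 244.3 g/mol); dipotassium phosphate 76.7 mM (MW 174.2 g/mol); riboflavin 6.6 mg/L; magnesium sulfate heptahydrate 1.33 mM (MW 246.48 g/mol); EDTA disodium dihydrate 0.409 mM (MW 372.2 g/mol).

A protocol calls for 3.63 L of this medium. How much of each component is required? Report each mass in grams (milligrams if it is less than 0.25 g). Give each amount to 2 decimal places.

potassium nitrate 19.01 g; sodium bicarbonate 1.61 g; biotin 5.74 mg; dipotassium phosphate 48.50 g; riboflavin 23.96 mg; magnesium sulfate heptahydrate 1.19 g; EDTA disodium dihydrate 0.55 g

Scale factor relative to 1 L: 3.63.
potassium nitrate: 51.8 mmol/L × 101.1 g/mol × 3.63 L ÷ 1000 = 19.01 g
sodium bicarbonate: 5.29 mmol/L × 84.01 g/mol × 3.63 L ÷ 1000 = 1.61 g
biotin: 6.47 µmol/L × 244.3 g/mol × 3.63 L ÷ 1000 = 5.74 mg
dipotassium phosphate: 76.7 mmol/L × 174.2 g/mol × 3.63 L ÷ 1000 = 48.50 g
riboflavin: 6.6 mg/L × 3.63 L = 23.96 mg
magnesium sulfate heptahydrate: 1.33 mmol/L × 246.48 g/mol × 3.63 L ÷ 1000 = 1.19 g
EDTA disodium dihydrate: 0.409 mmol/L × 372.2 g/mol × 3.63 L ÷ 1000 = 0.55 g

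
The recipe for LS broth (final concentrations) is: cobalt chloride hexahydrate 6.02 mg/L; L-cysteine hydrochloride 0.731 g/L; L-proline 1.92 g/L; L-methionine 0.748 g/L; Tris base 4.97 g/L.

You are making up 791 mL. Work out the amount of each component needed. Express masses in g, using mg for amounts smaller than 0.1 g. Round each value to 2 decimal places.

Target volume = 791 mL = 0.791 L.
cobalt chloride hexahydrate: 6.02 mg/L × 0.791 L = 4.76 mg
L-cysteine hydrochloride: 0.731 g/L × 0.791 L = 0.58 g
L-proline: 1.92 g/L × 0.791 L = 1.52 g
L-methionine: 0.748 g/L × 0.791 L = 0.59 g
Tris base: 4.97 g/L × 0.791 L = 3.93 g

cobalt chloride hexahydrate 4.76 mg; L-cysteine hydrochloride 0.58 g; L-proline 1.52 g; L-methionine 0.59 g; Tris base 3.93 g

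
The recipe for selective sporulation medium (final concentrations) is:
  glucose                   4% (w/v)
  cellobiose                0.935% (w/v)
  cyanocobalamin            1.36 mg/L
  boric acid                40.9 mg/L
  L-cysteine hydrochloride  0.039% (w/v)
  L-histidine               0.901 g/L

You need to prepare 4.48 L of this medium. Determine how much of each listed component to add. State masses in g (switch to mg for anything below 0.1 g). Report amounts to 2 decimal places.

glucose 179.20 g; cellobiose 41.89 g; cyanocobalamin 6.09 mg; boric acid 0.18 g; L-cysteine hydrochloride 1.75 g; L-histidine 4.04 g

Scale factor relative to 1 L: 4.48.
glucose: 4% w/v = 40 g/L → 40 × 4.48 L = 179.20 g
cellobiose: 0.935 g per 100 mL × 4480 mL ÷ 100 = 41.89 g
cyanocobalamin: 1.36 mg/L × 4.48 L = 6.09 mg
boric acid: 40.9 mg/L × 4.48 L = 183.232 mg = 0.18 g
L-cysteine hydrochloride: 0.039 g per 100 mL × 4480 mL ÷ 100 = 1.75 g
L-histidine: 0.901 g/L × 4.48 L = 4.04 g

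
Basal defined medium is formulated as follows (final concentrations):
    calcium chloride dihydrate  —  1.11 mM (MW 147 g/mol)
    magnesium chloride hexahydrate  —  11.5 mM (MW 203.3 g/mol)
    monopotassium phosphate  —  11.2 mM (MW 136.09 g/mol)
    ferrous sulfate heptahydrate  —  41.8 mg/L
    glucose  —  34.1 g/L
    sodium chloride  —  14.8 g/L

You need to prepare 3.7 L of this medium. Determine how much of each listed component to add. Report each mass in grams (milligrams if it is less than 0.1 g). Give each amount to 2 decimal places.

Working volume: 3.7 L.
calcium chloride dihydrate: 1.11 mmol/L × 147 g/mol × 3.7 L ÷ 1000 = 0.60 g
magnesium chloride hexahydrate: 11.5 mmol/L × 203.3 g/mol × 3.7 L ÷ 1000 = 8.65 g
monopotassium phosphate: 11.2 mmol/L × 136.09 g/mol × 3.7 L ÷ 1000 = 5.64 g
ferrous sulfate heptahydrate: 41.8 mg/L × 3.7 L = 154.66 mg = 0.15 g
glucose: 34.1 g/L × 3.7 L = 126.17 g
sodium chloride: 14.8 g/L × 3.7 L = 54.76 g

calcium chloride dihydrate 0.60 g; magnesium chloride hexahydrate 8.65 g; monopotassium phosphate 5.64 g; ferrous sulfate heptahydrate 0.15 g; glucose 126.17 g; sodium chloride 54.76 g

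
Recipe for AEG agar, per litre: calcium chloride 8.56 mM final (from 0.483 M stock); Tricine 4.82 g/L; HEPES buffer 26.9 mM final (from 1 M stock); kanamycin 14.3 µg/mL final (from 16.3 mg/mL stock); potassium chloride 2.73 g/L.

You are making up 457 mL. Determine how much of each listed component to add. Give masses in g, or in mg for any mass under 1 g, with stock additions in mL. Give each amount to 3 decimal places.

calcium chloride 8.099 mL; Tricine 2.203 g; HEPES buffer 12.293 mL; kanamycin 0.401 mL; potassium chloride 1.248 g

Working volume: 457 mL = 0.457 L.
calcium chloride: V = C2·V2/C1 = 8.56 mM × 457 mL ÷ 483 mM = 8.099 mL
Tricine: 4.82 g/L × 0.457 L = 2.203 g
HEPES buffer: dilute stock: 26.9 mM × 457 mL ÷ 1000 mM = 12.293 mL
kanamycin: V = C2·V2/C1 = 14.3 µg/mL × 457 mL ÷ 16300 µg/mL = 0.401 mL
potassium chloride: 2.73 g/L × 0.457 L = 1.248 g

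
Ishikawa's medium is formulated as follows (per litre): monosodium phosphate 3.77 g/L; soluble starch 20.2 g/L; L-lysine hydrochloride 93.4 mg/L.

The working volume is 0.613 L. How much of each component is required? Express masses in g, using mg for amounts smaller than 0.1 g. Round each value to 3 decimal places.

monosodium phosphate 2.311 g; soluble starch 12.383 g; L-lysine hydrochloride 57.254 mg

Scale factor relative to 1 L: 0.613.
monosodium phosphate: 3.77 g/L × 0.613 L = 2.311 g
soluble starch: 20.2 g/L × 0.613 L = 12.383 g
L-lysine hydrochloride: 93.4 mg/L × 0.613 L = 57.254 mg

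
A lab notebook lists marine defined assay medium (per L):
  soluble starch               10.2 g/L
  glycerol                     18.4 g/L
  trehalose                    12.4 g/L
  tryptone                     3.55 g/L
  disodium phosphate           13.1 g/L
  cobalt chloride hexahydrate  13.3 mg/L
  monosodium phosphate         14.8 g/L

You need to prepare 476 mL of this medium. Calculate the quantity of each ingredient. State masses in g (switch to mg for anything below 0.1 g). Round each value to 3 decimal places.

soluble starch 4.855 g; glycerol 8.758 g; trehalose 5.902 g; tryptone 1.690 g; disodium phosphate 6.236 g; cobalt chloride hexahydrate 6.331 mg; monosodium phosphate 7.045 g

Target volume = 476 mL = 0.476 L.
soluble starch: 10.2 g/L × 0.476 L = 4.855 g
glycerol: 18.4 g/L × 0.476 L = 8.758 g
trehalose: 12.4 g/L × 0.476 L = 5.902 g
tryptone: 3.55 g/L × 0.476 L = 1.690 g
disodium phosphate: 13.1 g/L × 0.476 L = 6.236 g
cobalt chloride hexahydrate: 13.3 mg/L × 0.476 L = 6.331 mg
monosodium phosphate: 14.8 g/L × 0.476 L = 7.045 g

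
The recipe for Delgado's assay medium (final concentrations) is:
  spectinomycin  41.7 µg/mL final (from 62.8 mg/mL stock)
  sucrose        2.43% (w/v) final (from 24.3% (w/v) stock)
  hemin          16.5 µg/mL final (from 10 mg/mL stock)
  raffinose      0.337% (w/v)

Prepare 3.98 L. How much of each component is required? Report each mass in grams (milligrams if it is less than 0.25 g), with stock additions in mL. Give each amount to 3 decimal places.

spectinomycin 2.643 mL; sucrose 398.000 mL; hemin 6.567 mL; raffinose 13.413 g

Scale factor relative to 1 L: 3.98.
spectinomycin: C1V1 = C2V2 → 41.7 µg/mL × 3980 mL ÷ 62800 µg/mL = 2.643 mL
sucrose: dilute stock: 2.43% ÷ 24.3% × 3980 mL = 398.000 mL
hemin: V = C2·V2/C1 = 16.5 µg/mL × 3980 mL ÷ 10000 µg/mL = 6.567 mL
raffinose: 0.337 g per 100 mL × 3980 mL ÷ 100 = 13.413 g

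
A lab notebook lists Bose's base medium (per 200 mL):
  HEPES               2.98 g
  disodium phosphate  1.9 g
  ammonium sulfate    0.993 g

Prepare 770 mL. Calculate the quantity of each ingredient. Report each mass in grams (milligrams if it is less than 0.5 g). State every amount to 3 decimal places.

Scale factor = 770 mL / 200 mL = 3.85.
HEPES: 2.98 g × (770 mL / 200 mL) = 11.473 g
disodium phosphate: 1.9 g × (770 mL / 200 mL) = 7.315 g
ammonium sulfate: 0.993 g × (770 mL / 200 mL) = 3.823 g

HEPES 11.473 g; disodium phosphate 7.315 g; ammonium sulfate 3.823 g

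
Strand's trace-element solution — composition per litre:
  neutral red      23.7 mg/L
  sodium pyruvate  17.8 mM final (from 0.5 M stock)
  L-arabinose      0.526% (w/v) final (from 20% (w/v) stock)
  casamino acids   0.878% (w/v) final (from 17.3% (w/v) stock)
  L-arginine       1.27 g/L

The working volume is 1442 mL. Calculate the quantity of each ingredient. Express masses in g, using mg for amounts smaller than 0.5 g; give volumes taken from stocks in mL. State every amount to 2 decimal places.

Target volume = 1442 mL = 1.442 L.
neutral red: 23.7 mg/L × 1.442 L = 34.18 mg
sodium pyruvate: dilute stock: 17.8 mM × 1442 mL ÷ 500 mM = 51.34 mL
L-arabinose: dilute stock: 0.526% ÷ 20% × 1442 mL = 37.92 mL
casamino acids: C1V1 = C2V2 → 0.878% ÷ 17.3% × 1442 mL = 73.18 mL
L-arginine: 1.27 g/L × 1.442 L = 1.83 g

neutral red 34.18 mg; sodium pyruvate 51.34 mL; L-arabinose 37.92 mL; casamino acids 73.18 mL; L-arginine 1.83 g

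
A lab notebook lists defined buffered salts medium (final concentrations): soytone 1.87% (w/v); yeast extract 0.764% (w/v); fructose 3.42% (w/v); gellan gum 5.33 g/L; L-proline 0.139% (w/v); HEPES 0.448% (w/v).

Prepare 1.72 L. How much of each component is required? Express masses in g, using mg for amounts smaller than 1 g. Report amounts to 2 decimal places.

Working volume: 1.72 L.
soytone: 1.87% w/v = 18.7 g/L → 18.7 × 1.72 L = 32.16 g
yeast extract: 0.764 g per 100 mL × 1720 mL ÷ 100 = 13.14 g
fructose: 3.42 g per 100 mL × 1720 mL ÷ 100 = 58.82 g
gellan gum: 5.33 g/L × 1.72 L = 9.17 g
L-proline: 0.139% w/v = 1.39 g/L → 1.39 × 1.72 L = 2.39 g
HEPES: 0.448% w/v = 4.48 g/L → 4.48 × 1.72 L = 7.71 g

soytone 32.16 g; yeast extract 13.14 g; fructose 58.82 g; gellan gum 9.17 g; L-proline 2.39 g; HEPES 7.71 g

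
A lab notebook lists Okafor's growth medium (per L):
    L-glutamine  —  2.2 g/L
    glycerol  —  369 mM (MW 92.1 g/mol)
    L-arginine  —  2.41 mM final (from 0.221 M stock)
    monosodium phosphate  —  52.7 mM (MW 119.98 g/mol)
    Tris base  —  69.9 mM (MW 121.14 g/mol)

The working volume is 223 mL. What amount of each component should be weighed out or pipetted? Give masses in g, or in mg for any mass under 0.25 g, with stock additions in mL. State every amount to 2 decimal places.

L-glutamine 0.49 g; glycerol 7.58 g; L-arginine 2.43 mL; monosodium phosphate 1.41 g; Tris base 1.89 g

Working volume: 223 mL = 0.223 L.
L-glutamine: 2.2 g/L × 0.223 L = 0.49 g
glycerol: 369 mmol/L × 92.1 g/mol × 0.223 L ÷ 1000 = 7.58 g
L-arginine: C1V1 = C2V2 → 2.41 mM × 223 mL ÷ 221 mM = 2.43 mL
monosodium phosphate: 52.7 mmol/L × 119.98 g/mol × 0.223 L ÷ 1000 = 1.41 g
Tris base: 69.9 mmol/L × 121.14 g/mol × 0.223 L ÷ 1000 = 1.89 g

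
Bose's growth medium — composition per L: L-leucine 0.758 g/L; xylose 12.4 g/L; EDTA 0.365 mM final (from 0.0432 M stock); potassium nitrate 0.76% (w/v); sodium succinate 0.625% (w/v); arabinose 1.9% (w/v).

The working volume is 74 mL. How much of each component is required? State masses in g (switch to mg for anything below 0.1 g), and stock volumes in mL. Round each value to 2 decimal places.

Working volume: 74 mL = 0.074 L.
L-leucine: 0.758 g/L × 0.074 L = 0.056092 g = 56.09 mg
xylose: 12.4 g/L × 0.074 L = 0.92 g
EDTA: C1V1 = C2V2 → 0.365 mM × 74 mL ÷ 43.2 mM = 0.63 mL
potassium nitrate: 0.76% w/v = 7.6 g/L → 7.6 × 0.074 L = 0.56 g
sodium succinate: 0.625% w/v = 6.25 g/L → 6.25 × 0.074 L = 0.46 g
arabinose: 1.9 g per 100 mL × 74 mL ÷ 100 = 1.41 g

L-leucine 56.09 mg; xylose 0.92 g; EDTA 0.63 mL; potassium nitrate 0.56 g; sodium succinate 0.46 g; arabinose 1.41 g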